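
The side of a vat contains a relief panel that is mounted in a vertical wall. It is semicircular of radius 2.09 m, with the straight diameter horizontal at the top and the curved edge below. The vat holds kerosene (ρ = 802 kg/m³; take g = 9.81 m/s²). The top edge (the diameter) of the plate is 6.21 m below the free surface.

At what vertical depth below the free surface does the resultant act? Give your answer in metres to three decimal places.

h_p = 7.140 m

γ = ρg = 802 × 9.81 / 1000 = 7.86762 kN/m³.
The centroid of a semicircle lies 4r/(3π) = 0.887024 m from the diameter, here below the top edge, so the centroid depth is h_c = 6.21 + 0.887024 = 7.09702 m.
A = πr²/2 = π × 2.09²/2 = 6.8614 m².
Resultant F = γ·h_c·A = 7.86762 × 7.09702 × 6.8614 = 383.118 kN.
I_c = (π/8 − 8/(9π))·r⁴ = 0.109757 × 2.09⁴ = 2.0942 m⁴.
Centre of pressure: y_p = y_c + I_c/(y_c·A) = 7.09702 + 2.0942/(7.09702 × 6.8614) = 7.09702 + 0.043006 = 7.14003 m along the plane.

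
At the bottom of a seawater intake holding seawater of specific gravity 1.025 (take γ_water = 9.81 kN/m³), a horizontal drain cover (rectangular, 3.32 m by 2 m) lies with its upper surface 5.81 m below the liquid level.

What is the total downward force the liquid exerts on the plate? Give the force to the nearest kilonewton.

F ≈ 388 kN

γ = 1.025 × 9.81 = 10.05525 kN/m³.
The plate is horizontal, so pressure is uniform at p = γ·h = 10.05525 × 5.81 = 58.421 kN/m².
A = 3.32 × 2 = 6.64 m².
F = p·A = 58.421 × 6.64 = 387.915 kN.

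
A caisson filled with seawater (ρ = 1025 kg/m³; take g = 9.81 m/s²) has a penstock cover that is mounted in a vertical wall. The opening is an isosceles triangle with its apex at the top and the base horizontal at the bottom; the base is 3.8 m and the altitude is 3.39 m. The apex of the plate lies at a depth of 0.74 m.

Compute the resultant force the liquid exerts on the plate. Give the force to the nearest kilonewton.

F ≈ 194 kN

γ = ρg = 1025 × 9.81 / 1000 = 10.05525 kN/m³.
With the apex up, the centroid sits 2h/3 = 2 × 3.39/3 = 2.26 m below the apex, so the centroid depth is h_c = 0.74 + 2.26 = 3 m.
A = ½ × 3.8 × 3.39 = 6.441 m².
Resultant F = γ·h_c·A = 10.05525 × 3 × 6.441 = 194.298 kN.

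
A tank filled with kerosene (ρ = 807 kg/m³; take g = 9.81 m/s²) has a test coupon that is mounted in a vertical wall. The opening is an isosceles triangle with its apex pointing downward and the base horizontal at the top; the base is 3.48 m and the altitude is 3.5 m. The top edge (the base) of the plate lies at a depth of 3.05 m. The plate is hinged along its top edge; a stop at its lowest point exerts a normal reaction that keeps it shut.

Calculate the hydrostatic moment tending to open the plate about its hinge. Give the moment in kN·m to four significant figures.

M ≈ 270.0 kN·m

γ = ρg = 807 × 9.81 / 1000 = 7.91667 kN/m³.
With the apex down, the centroid sits h/3 = 3.5/3 = 1.16667 m below the base (the top edge), so the centroid depth is h_c = 3.05 + 1.16667 = 4.21667 m.
A = ½ × 3.48 × 3.5 = 6.09 m².
Resultant F = γ·h_c·A = 7.91667 × 4.21667 × 6.09 = 203.296 kN.
I_c = b·h³/36 = 3.48 × 3.5³/36 = 4.14458 m⁴.
Centre of pressure: y_p = y_c + I_c/(y_c·A) = 4.21667 + 4.14458/(4.21667 × 6.09) = 4.21667 + 0.161396 = 4.37807 m along the plane.
The resultant acts 1.16667 + 0.161396 = 1.32807 m (along the plate) below the hinge at the top edge, so the moment about the hinge is M = F × 1.32807 = 203.296 × 1.32807 = 269.991 kN·m.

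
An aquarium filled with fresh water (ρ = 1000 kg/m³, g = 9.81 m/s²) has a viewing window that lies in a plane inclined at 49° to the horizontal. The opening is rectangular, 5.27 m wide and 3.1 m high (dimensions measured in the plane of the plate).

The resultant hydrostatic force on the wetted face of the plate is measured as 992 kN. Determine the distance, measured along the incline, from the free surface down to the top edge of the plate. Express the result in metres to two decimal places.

y_top ≈ 6.65 m

γ = ρg = 1000 × 9.81 = 9810 N/m³ = 9.81 kN/m³.
A = 5.27 × 3.1 = 16.337 m².
From F = γ·h_c·A, the centroid depth is h_c = 992/(9.81 × 16.337) = 6.18971 m.
Let θ = 49° be the plate's angle to the horizontal; measure y along the incline from where the plane meets the free surface. Vertical depth h = y·sinθ with sinθ = 0.754710.
Along the incline, y_c = h_c/sinθ = 6.18971/0.754710 = 8.20144 m.
The centroid lies 3.1/2 = 1.55 m below the top edge, so the top edge sits at y_top = 8.20144 − 1.55 = 6.65144 m along the incline.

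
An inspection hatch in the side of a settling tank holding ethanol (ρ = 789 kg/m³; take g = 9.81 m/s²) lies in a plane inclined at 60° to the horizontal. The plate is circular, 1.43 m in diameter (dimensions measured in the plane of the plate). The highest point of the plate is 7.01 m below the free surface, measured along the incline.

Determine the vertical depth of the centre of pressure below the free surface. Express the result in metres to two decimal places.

γ = ρg = 789 × 9.81 / 1000 = 7.74009 kN/m³.
Let θ = 60° be the plate's angle to the horizontal; measure y along the incline from where the plane meets the free surface. Vertical depth h = y·sinθ with sinθ = 0.866025.
The centroid is at the centre, 0.715 m below the top of the plate, so y_c = 7.01 + 0.715 = 7.725 m and h_c = 7.725 × 0.866025 = 6.69004 m.
A = π(0.715)² = 1.60606 m².
Resultant F = γ·h_c·A = 7.74009 × 6.69004 × 1.60606 = 83.1642 kN.
I_c = πr⁴/4 = π × 0.715⁴/4 = 0.205265 m⁴.
Centre of pressure: y_p = y_c + I_c/(y_c·A) = 7.725 + 0.205265/(7.725 × 1.60606) = 7.725 + 0.0165445 = 7.74154 m along the plane.
Vertically, h_p = y_p·sinθ = 7.74154 × 0.866025 = 6.70437 m.

h_p = 6.70 m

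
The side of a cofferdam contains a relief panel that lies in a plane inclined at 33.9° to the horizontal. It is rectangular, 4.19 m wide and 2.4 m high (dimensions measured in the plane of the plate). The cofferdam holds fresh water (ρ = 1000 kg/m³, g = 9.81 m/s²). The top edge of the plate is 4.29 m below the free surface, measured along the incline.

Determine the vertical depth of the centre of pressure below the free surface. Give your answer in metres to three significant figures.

γ = ρg = 1000 × 9.81 = 9810 N/m³ = 9.81 kN/m³.
Let θ = 33.9° be the plate's angle to the horizontal; measure y along the incline from where the plane meets the free surface. Vertical depth h = y·sinθ with sinθ = 0.557745.
The centroid lies 2.4/2 = 1.2 m below the top edge, so y_c = 4.29 + 1.2 = 5.49 m and h_c = 5.49 × 0.557745 = 3.06202 m.
A = 4.19 × 2.4 = 10.056 m².
Resultant F = γ·h_c·A = 9.81 × 3.06202 × 10.056 = 302.066 kN.
I_c = b·h³/12 = 4.19 × 2.4³/12 = 4.82688 m⁴.
Centre of pressure: y_p = y_c + I_c/(y_c·A) = 5.49 + 4.82688/(5.49 × 10.056) = 5.49 + 0.0874317 = 5.57743 m along the plane.
Vertically, h_p = y_p·sinθ = 5.57743 × 0.557745 = 3.11078 m.

h_p = 3.11 m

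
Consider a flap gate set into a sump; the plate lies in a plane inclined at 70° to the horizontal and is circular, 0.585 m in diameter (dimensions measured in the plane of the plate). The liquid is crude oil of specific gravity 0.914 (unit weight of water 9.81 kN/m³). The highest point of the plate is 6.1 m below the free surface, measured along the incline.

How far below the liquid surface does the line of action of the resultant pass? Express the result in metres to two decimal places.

γ = 0.914 × 9.81 = 8.96634 kN/m³.
Let θ = 70° be the plate's angle to the horizontal; measure y along the incline from where the plane meets the free surface. Vertical depth h = y·sinθ with sinθ = 0.939693.
The centroid is at the centre, 0.2925 m below the top of the plate, so y_c = 6.1 + 0.2925 = 6.3925 m and h_c = 6.3925 × 0.939693 = 6.00699 m.
A = π(0.2925)² = 0.268783 m².
Resultant F = γ·h_c·A = 8.96634 × 6.00699 × 0.268783 = 14.4768 kN.
I_c = πr⁴/4 = π × 0.2925⁴/4 = 0.00574901 m⁴.
Centre of pressure: y_p = y_c + I_c/(y_c·A) = 6.3925 + 0.00574901/(6.3925 × 0.268783) = 6.3925 + 0.00334596 = 6.39585 m along the plane.
Vertically, h_p = y_p·sinθ = 6.39585 × 0.939693 = 6.01014 m.

h_p = 6.01 m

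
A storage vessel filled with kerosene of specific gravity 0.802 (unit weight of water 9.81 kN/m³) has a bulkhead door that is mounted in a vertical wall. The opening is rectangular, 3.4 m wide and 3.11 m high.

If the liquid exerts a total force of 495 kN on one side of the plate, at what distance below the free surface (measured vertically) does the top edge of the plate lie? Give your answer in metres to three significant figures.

d_top ≈ 4.40 m

γ = 0.802 × 9.81 = 7.86762 kN/m³.
A = 3.4 × 3.11 = 10.574 m².
From F = γ·h_c·A, the centroid depth is h_c = 495/(7.86762 × 10.574) = 5.95008 m.
The centroid lies 3.11/2 = 1.555 m below the top edge, so the top edge sits at h_top = 5.95008 − 1.555 = 4.39508 m below the surface.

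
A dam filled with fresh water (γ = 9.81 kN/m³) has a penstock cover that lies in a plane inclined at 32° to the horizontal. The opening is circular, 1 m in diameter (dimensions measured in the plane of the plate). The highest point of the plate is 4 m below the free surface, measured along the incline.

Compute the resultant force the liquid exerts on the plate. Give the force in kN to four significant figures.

γ = 9.81 kN/m³.
Let θ = 32° be the plate's angle to the horizontal; measure y along the incline from where the plane meets the free surface. Vertical depth h = y·sinθ with sinθ = 0.529919.
The centroid is at the centre, 0.5 m below the top of the plate, so y_c = 4 + 0.5 = 4.5 m and h_c = 4.5 × 0.529919 = 2.38464 m.
A = π(0.5)² = 0.785398 m².
Resultant F = γ·h_c·A = 9.81 × 2.38464 × 0.785398 = 18.3731 kN.

F ≈ 18.37 kN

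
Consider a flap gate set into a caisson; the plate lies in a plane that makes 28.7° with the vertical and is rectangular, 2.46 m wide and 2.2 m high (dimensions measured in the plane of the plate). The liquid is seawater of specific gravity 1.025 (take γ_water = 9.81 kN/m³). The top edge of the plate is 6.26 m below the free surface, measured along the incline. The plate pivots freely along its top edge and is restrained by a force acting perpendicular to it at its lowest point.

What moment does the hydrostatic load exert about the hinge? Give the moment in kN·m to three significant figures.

M ≈ 406 kN·m

γ = 1.025 × 9.81 = 10.05525 kN/m³.
The plate makes 28.7° with the vertical, i.e. θ = 90° − 28.7° = 61.3° to the horizontal. Measuring y along the incline from the free-surface line, vertical depth h = y·sinθ with sinθ = 0.877146.
The centroid lies 2.2/2 = 1.1 m below the top edge, so y_c = 6.26 + 1.1 = 7.36 m and h_c = 7.36 × 0.877146 = 6.45579 m.
A = 2.46 × 2.2 = 5.412 m².
Resultant F = γ·h_c·A = 10.05525 × 6.45579 × 5.412 = 351.318 kN.
I_c = b·h³/12 = 2.46 × 2.2³/12 = 2.18284 m⁴.
Centre of pressure: y_p = y_c + I_c/(y_c·A) = 7.36 + 2.18284/(7.36 × 5.412) = 7.36 + 0.0548007 = 7.4148 m along the plane.
The resultant acts 1.1 + 0.0548007 = 1.1548 m (along the plate) below the hinge at the top edge, so the moment about the hinge is M = F × 1.1548 = 351.318 × 1.1548 = 405.702 kN·m.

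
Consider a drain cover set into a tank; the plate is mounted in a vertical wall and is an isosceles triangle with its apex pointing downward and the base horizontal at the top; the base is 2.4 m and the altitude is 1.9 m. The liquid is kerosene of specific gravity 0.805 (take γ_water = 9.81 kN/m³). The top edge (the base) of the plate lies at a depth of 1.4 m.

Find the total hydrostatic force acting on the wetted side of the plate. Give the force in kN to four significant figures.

F ≈ 36.61 kN

γ = 0.805 × 9.81 = 7.89705 kN/m³.
With the apex down, the centroid sits h/3 = 1.9/3 = 0.633333 m below the base (the top edge), so the centroid depth is h_c = 1.4 + 0.633333 = 2.03333 m.
A = ½ × 2.4 × 1.9 = 2.28 m².
Resultant F = γ·h_c·A = 7.89705 × 2.03333 × 2.28 = 36.6107 kN.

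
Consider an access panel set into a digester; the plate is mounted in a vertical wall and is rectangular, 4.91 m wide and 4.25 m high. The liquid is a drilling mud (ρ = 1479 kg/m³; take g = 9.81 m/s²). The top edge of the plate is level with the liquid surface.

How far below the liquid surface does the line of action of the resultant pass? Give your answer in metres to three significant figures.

γ = ρg = 1479 × 9.81 / 1000 = 14.50899 kN/m³.
The centroid lies 4.25/2 = 2.125 m below the top edge, so the centroid depth is h_c = 2.125 m.
A = 4.91 × 4.25 = 20.8675 m².
Resultant F = γ·h_c·A = 14.50899 × 2.125 × 20.8675 = 643.378 kN.
I_c = b·h³/12 = 4.91 × 4.25³/12 = 31.4099 m⁴.
Centre of pressure: y_p = y_c + I_c/(y_c·A) = 2.125 + 31.4099/(2.125 × 20.8675) = 2.125 + 0.708333 = 2.83333 m along the plane.

h_p = 2.83 m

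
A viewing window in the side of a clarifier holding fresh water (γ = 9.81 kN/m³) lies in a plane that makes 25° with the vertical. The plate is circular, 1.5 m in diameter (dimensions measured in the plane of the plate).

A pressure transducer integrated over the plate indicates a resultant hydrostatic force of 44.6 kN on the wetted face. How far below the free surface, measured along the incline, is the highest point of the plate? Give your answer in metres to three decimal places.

γ = 9.81 kN/m³.
A = π(0.75)² = 1.76715 m².
From F = γ·h_c·A, the centroid depth is h_c = 44.6/(9.81 × 1.76715) = 2.57272 m.
The plate makes 25° with the vertical, i.e. θ = 90° − 25° = 65° to the horizontal. Measuring y along the incline from the free-surface line, vertical depth h = y·sinθ with sinθ = 0.906308.
Along the incline, y_c = h_c/sinθ = 2.57272/0.906308 = 2.83868 m.
The centroid is at the centre, 0.75 m below the top of the plate, so the highest point sits at y_top = 2.83868 − 0.75 = 2.08868 m along the incline.

y_top ≈ 2.089 m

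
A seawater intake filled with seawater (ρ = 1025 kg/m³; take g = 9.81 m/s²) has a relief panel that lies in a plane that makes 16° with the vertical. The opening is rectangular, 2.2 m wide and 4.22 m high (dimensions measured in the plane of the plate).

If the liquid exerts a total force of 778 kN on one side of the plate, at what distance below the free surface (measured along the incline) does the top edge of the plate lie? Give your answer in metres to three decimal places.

y_top ≈ 6.560 m

γ = ρg = 1025 × 9.81 / 1000 = 10.05525 kN/m³.
A = 2.2 × 4.22 = 9.284 m².
From F = γ·h_c·A, the centroid depth is h_c = 778/(10.05525 × 9.284) = 8.33396 m.
The plate makes 16° with the vertical, i.e. θ = 90° − 16° = 74° to the horizontal. Measuring y along the incline from the free-surface line, vertical depth h = y·sinθ with sinθ = 0.961262.
Along the incline, y_c = h_c/sinθ = 8.33396/0.961262 = 8.66981 m.
The centroid lies 4.22/2 = 2.11 m below the top edge, so the top edge sits at y_top = 8.66981 − 2.11 = 6.55981 m along the incline.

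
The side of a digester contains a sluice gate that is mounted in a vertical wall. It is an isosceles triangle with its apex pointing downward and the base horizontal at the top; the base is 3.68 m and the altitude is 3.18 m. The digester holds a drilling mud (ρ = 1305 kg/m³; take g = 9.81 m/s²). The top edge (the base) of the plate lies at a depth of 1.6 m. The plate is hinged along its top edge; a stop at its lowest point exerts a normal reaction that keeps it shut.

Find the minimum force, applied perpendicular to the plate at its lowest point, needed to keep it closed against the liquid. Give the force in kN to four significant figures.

γ = ρg = 1305 × 9.81 / 1000 = 12.80205 kN/m³.
With the apex down, the centroid sits h/3 = 3.18/3 = 1.06 m below the base (the top edge), so the centroid depth is h_c = 1.6 + 1.06 = 2.66 m.
A = ½ × 3.68 × 3.18 = 5.8512 m².
Resultant F = γ·h_c·A = 12.80205 × 2.66 × 5.8512 = 199.254 kN.
I_c = b·h³/36 = 3.68 × 3.18³/36 = 3.2872 m⁴.
Centre of pressure: y_p = y_c + I_c/(y_c·A) = 2.66 + 3.2872/(2.66 × 5.8512) = 2.66 + 0.211203 = 2.8712 m along the plane.
The resultant acts 1.06 + 0.211203 = 1.2712 m (along the plate) below the hinge at the top edge, so the moment about the hinge is M = F × 1.2712 = 199.254 × 1.2712 = 253.292 kN·m.
A normal force at the bottom, 3.18 m from the hinge, must supply this moment: P = 253.292/3.18 = 79.6516 kN.

P ≈ 79.65 kN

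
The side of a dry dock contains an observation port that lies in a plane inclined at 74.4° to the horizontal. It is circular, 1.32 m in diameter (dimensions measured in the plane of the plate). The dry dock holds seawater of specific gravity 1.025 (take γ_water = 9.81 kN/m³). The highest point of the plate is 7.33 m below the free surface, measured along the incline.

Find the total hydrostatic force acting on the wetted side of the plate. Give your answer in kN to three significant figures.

F ≈ 106 kN

γ = 1.025 × 9.81 = 10.05525 kN/m³.
Let θ = 74.4° be the plate's angle to the horizontal; measure y along the incline from where the plane meets the free surface. Vertical depth h = y·sinθ with sinθ = 0.963163.
The centroid is at the centre, 0.66 m below the top of the plate, so y_c = 7.33 + 0.66 = 7.99 m and h_c = 7.99 × 0.963163 = 7.69567 m.
A = π(0.66)² = 1.36848 m².
Resultant F = γ·h_c·A = 10.05525 × 7.69567 × 1.36848 = 105.896 kN.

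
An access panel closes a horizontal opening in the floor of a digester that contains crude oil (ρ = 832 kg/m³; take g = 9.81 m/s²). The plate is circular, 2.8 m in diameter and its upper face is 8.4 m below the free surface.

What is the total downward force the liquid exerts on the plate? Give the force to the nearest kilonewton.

F ≈ 422 kN

γ = ρg = 832 × 9.81 / 1000 = 8.16192 kN/m³.
The plate is horizontal, so pressure is uniform at p = γ·h = 8.16192 × 8.4 = 68.5601 kN/m².
A = π(1.4)² = 6.15752 m².
F = p·A = 68.5601 × 6.15752 = 422.16 kN.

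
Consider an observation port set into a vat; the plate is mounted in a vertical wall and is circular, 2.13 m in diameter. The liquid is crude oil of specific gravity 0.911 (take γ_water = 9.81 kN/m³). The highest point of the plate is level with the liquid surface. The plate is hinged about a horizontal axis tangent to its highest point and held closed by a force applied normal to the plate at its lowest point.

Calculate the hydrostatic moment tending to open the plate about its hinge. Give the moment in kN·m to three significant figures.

M ≈ 45.1 kN·m

γ = 0.911 × 9.81 = 8.93691 kN/m³.
The centroid is at the centre, 1.065 m below the top of the plate, so the centroid depth is h_c = 1.065 m.
A = π(1.065)² = 3.56327 m².
Resultant F = γ·h_c·A = 8.93691 × 1.065 × 3.56327 = 33.9145 kN.
I_c = πr⁴/4 = π × 1.065⁴/4 = 1.01039 m⁴.
Centre of pressure: y_p = y_c + I_c/(y_c·A) = 1.065 + 1.01039/(1.065 × 3.56327) = 1.065 + 0.266251 = 1.33125 m along the plane.
The resultant acts 1.065 + 0.266251 = 1.33125 m (along the plate) below the hinge at the top edge, so the moment about the hinge is M = F × 1.33125 = 33.9145 × 1.33125 = 45.1487 kN·m.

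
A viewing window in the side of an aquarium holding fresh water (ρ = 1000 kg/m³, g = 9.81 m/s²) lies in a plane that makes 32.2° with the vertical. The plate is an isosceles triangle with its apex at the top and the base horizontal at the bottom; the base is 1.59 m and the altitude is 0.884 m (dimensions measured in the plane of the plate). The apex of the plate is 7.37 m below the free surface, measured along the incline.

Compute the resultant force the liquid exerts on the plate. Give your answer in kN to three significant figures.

F ≈ 46.4 kN

γ = ρg = 1000 × 9.81 = 9810 N/m³ = 9.81 kN/m³.
The plate makes 32.2° with the vertical, i.e. θ = 90° − 32.2° = 57.8° to the horizontal. Measuring y along the incline from the free-surface line, vertical depth h = y·sinθ with sinθ = 0.846193.
With the apex up, the centroid sits 2h/3 = 2 × 0.884/3 = 0.589333 m below the apex, so y_c = 7.37 + 0.589333 = 7.95933 m and h_c = 7.95933 × 0.846193 = 6.73513 m.
A = ½ × 1.59 × 0.884 = 0.70278 m².
Resultant F = γ·h_c·A = 9.81 × 6.73513 × 0.70278 = 46.4338 kN.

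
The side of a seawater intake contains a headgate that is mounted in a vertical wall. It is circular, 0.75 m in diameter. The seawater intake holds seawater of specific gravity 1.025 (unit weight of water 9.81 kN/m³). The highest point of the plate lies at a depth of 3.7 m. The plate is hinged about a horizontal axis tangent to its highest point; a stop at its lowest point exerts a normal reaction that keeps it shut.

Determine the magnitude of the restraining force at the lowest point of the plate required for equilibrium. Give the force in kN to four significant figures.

γ = 1.025 × 9.81 = 10.05525 kN/m³.
The centroid is at the centre, 0.375 m below the top of the plate, so the centroid depth is h_c = 3.7 + 0.375 = 4.075 m.
A = π(0.375)² = 0.441786 m².
Resultant F = γ·h_c·A = 10.05525 × 4.075 × 0.441786 = 18.1022 kN.
I_c = πr⁴/4 = π × 0.375⁴/4 = 0.0155316 m⁴.
Centre of pressure: y_p = y_c + I_c/(y_c·A) = 4.075 + 0.0155316/(4.075 × 0.441786) = 4.075 + 0.00862733 = 4.08363 m along the plane.
The resultant acts 0.375 + 0.00862733 = 0.383627 m (along the plate) below the hinge at the top edge, so the moment about the hinge is M = F × 0.383627 = 18.1022 × 0.383627 = 6.94449 kN·m.
A normal force at the bottom, 0.75 m from the hinge, must supply this moment: P = 6.94449/0.75 = 9.25932 kN.

P ≈ 9.259 kN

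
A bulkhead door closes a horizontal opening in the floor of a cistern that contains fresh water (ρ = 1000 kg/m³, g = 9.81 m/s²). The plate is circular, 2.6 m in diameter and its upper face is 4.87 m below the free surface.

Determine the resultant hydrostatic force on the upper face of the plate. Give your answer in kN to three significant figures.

F ≈ 254 kN

γ = ρg = 1000 × 9.81 = 9810 N/m³ = 9.81 kN/m³.
The plate is horizontal, so pressure is uniform at p = γ·h = 9.81 × 4.87 = 47.7747 kN/m².
A = π(1.3)² = 5.30929 m².
F = p·A = 47.7747 × 5.30929 = 253.65 kN.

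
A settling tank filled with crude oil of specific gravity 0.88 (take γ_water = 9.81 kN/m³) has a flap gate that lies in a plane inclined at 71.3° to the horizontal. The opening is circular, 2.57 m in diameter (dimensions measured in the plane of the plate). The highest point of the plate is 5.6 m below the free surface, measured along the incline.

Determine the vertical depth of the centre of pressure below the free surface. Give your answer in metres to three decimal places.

h_p = 6.578 m

γ = 0.88 × 9.81 = 8.6328 kN/m³.
Let θ = 71.3° be the plate's angle to the horizontal; measure y along the incline from where the plane meets the free surface. Vertical depth h = y·sinθ with sinθ = 0.947210.
The centroid is at the centre, 1.285 m below the top of the plate, so y_c = 5.6 + 1.285 = 6.885 m and h_c = 6.885 × 0.947210 = 6.52154 m.
A = π(1.285)² = 5.18748 m².
Resultant F = γ·h_c·A = 8.6328 × 6.52154 × 5.18748 = 292.051 kN.
I_c = πr⁴/4 = π × 1.285⁴/4 = 2.14142 m⁴.
Centre of pressure: y_p = y_c + I_c/(y_c·A) = 6.885 + 2.14142/(6.885 × 5.18748) = 6.885 + 0.0599572 = 6.94496 m along the plane.
Vertically, h_p = y_p·sinθ = 6.94496 × 0.947210 = 6.57834 m.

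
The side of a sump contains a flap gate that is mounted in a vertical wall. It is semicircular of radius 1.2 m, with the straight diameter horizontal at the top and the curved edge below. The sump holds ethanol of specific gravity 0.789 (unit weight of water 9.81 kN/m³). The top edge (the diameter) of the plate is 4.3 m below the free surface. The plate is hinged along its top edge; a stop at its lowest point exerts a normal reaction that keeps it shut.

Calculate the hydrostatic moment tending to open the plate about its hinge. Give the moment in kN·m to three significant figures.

γ = 0.789 × 9.81 = 7.74009 kN/m³.
The centroid of a semicircle lies 4r/(3π) = 0.509296 m from the diameter, here below the top edge, so the centroid depth is h_c = 4.3 + 0.509296 = 4.8093 m.
A = πr²/2 = π × 1.2²/2 = 2.26195 m².
Resultant F = γ·h_c·A = 7.74009 × 4.8093 × 2.26195 = 84.1998 kN.
I_c = (π/8 − 8/(9π))·r⁴ = 0.109757 × 1.2⁴ = 0.227592 m⁴.
Centre of pressure: y_p = y_c + I_c/(y_c·A) = 4.8093 + 0.227592/(4.8093 × 2.26195) = 4.8093 + 0.0209215 = 4.83022 m along the plane.
The resultant acts 0.509296 + 0.0209215 = 0.530218 m (along the plate) below the hinge at the top edge, so the moment about the hinge is M = F × 0.530218 = 84.1998 × 0.530218 = 44.6442 kN·m.

M ≈ 44.6 kN·m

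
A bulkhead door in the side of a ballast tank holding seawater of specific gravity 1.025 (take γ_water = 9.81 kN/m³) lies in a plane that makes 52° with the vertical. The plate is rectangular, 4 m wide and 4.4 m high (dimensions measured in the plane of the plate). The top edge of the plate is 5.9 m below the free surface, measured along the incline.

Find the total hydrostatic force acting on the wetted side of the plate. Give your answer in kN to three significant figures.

F ≈ 883 kN

γ = 1.025 × 9.81 = 10.05525 kN/m³.
The plate makes 52° with the vertical, i.e. θ = 90° − 52° = 38° to the horizontal. Measuring y along the incline from the free-surface line, vertical depth h = y·sinθ with sinθ = 0.615661.
The centroid lies 4.4/2 = 2.2 m below the top edge, so y_c = 5.9 + 2.2 = 8.1 m and h_c = 8.1 × 0.615661 = 4.98685 m.
A = 4 × 4.4 = 17.6 m².
Resultant F = γ·h_c·A = 10.05525 × 4.98685 × 17.6 = 882.535 kN.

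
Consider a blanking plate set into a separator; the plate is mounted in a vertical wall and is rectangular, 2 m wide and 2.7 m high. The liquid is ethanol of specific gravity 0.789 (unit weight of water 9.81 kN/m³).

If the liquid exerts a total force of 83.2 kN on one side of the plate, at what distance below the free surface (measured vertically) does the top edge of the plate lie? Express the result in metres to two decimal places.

d_top ≈ 0.64 m

γ = 0.789 × 9.81 = 7.74009 kN/m³.
A = 2 × 2.7 = 5.4 m².
From F = γ·h_c·A, the centroid depth is h_c = 83.2/(7.74009 × 5.4) = 1.9906 m.
The centroid lies 2.7/2 = 1.35 m below the top edge, so the top edge sits at h_top = 1.9906 − 1.35 = 0.6406 m below the surface.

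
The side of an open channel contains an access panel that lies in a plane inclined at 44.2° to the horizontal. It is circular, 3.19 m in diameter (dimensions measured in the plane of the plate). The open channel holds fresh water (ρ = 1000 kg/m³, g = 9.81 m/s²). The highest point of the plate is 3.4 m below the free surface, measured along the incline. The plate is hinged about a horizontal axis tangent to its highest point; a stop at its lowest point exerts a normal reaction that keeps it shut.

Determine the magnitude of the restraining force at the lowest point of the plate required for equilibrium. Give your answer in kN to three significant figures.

P ≈ 147 kN

γ = ρg = 1000 × 9.81 = 9810 N/m³ = 9.81 kN/m³.
Let θ = 44.2° be the plate's angle to the horizontal; measure y along the incline from where the plane meets the free surface. Vertical depth h = y·sinθ with sinθ = 0.697165.
The centroid is at the centre, 1.595 m below the top of the plate, so y_c = 3.4 + 1.595 = 4.995 m and h_c = 4.995 × 0.697165 = 3.48234 m.
A = π(1.595)² = 7.99229 m².
Resultant F = γ·h_c·A = 9.81 × 3.48234 × 7.99229 = 273.031 kN.
I_c = πr⁴/4 = π × 1.595⁴/4 = 5.08315 m⁴.
Centre of pressure: y_p = y_c + I_c/(y_c·A) = 4.995 + 5.08315/(4.995 × 7.99229) = 4.995 + 0.127329 = 5.12233 m along the plane.
The resultant acts 1.595 + 0.127329 = 1.72233 m (along the plate) below the hinge at the top edge, so the moment about the hinge is M = F × 1.72233 = 273.031 × 1.72233 = 470.249 kN·m.
A normal force at the bottom, 3.19 m from the hinge, must supply this moment: P = 470.249/3.19 = 147.413 kN.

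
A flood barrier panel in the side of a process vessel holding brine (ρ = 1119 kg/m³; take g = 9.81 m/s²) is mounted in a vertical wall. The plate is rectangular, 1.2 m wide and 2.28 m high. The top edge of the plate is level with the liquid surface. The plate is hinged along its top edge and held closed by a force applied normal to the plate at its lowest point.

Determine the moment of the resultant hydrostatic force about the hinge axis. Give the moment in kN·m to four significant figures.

γ = ρg = 1119 × 9.81 / 1000 = 10.97739 kN/m³.
The centroid lies 2.28/2 = 1.14 m below the top edge, so the centroid depth is h_c = 1.14 m.
A = 1.2 × 2.28 = 2.736 m².
Resultant F = γ·h_c·A = 10.97739 × 1.14 × 2.736 = 34.2389 kN.
I_c = b·h³/12 = 1.2 × 2.28³/12 = 1.18524 m⁴.
Centre of pressure: y_p = y_c + I_c/(y_c·A) = 1.14 + 1.18524/(1.14 × 2.736) = 1.14 + 0.380002 = 1.52 m along the plane.
The resultant acts 1.14 + 0.380002 = 1.52 m (along the plate) below the hinge at the top edge, so the moment about the hinge is M = F × 1.52 = 34.2389 × 1.52 = 52.0431 kN·m.

M ≈ 52.04 kN·m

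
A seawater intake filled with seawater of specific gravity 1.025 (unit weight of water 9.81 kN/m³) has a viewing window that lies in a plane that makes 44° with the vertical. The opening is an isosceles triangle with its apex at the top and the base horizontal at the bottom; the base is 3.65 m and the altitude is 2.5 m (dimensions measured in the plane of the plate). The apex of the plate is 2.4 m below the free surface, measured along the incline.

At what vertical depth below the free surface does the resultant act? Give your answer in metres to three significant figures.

γ = 1.025 × 9.81 = 10.05525 kN/m³.
The plate makes 44° with the vertical, i.e. θ = 90° − 44° = 46° to the horizontal. Measuring y along the incline from the free-surface line, vertical depth h = y·sinθ with sinθ = 0.719340.
With the apex up, the centroid sits 2h/3 = 2 × 2.5/3 = 1.66667 m below the apex, so y_c = 2.4 + 1.66667 = 4.06667 m and h_c = 4.06667 × 0.719340 = 2.92532 m.
A = ½ × 3.65 × 2.5 = 4.5625 m².
Resultant F = γ·h_c·A = 10.05525 × 2.92532 × 4.5625 = 134.205 kN.
I_c = b·h³/36 = 3.65 × 2.5³/36 = 1.5842 m⁴.
Centre of pressure: y_p = y_c + I_c/(y_c·A) = 4.06667 + 1.5842/(4.06667 × 4.5625) = 4.06667 + 0.0853824 = 4.15205 m along the plane.
Vertically, h_p = y_p·sinθ = 4.15205 × 0.719340 = 2.98674 m.

h_p = 2.99 m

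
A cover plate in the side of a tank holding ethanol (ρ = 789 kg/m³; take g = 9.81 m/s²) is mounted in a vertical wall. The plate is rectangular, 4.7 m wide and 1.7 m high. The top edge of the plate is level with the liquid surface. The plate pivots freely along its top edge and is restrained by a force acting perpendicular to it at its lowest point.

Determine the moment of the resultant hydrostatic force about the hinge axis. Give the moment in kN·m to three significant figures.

M ≈ 59.6 kN·m

γ = ρg = 789 × 9.81 / 1000 = 7.74009 kN/m³.
The centroid lies 1.7/2 = 0.85 m below the top edge, so the centroid depth is h_c = 0.85 m.
A = 4.7 × 1.7 = 7.99 m².
Resultant F = γ·h_c·A = 7.74009 × 0.85 × 7.99 = 52.5668 kN.
I_c = b·h³/12 = 4.7 × 1.7³/12 = 1.92426 m⁴.
Centre of pressure: y_p = y_c + I_c/(y_c·A) = 0.85 + 1.92426/(0.85 × 7.99) = 0.85 + 0.283334 = 1.13333 m along the plane.
The resultant acts 0.85 + 0.283334 = 1.13333 m (along the plate) below the hinge at the top edge, so the moment about the hinge is M = F × 1.13333 = 52.5668 × 1.13333 = 59.5755 kN·m.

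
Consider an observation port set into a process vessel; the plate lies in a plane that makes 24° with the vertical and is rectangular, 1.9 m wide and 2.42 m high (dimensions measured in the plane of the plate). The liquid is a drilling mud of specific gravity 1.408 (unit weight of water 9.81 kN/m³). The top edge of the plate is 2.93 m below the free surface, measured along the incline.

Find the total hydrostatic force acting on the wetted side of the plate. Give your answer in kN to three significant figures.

F ≈ 240 kN

γ = 1.408 × 9.81 = 13.81248 kN/m³.
The plate makes 24° with the vertical, i.e. θ = 90° − 24° = 66° to the horizontal. Measuring y along the incline from the free-surface line, vertical depth h = y·sinθ with sinθ = 0.913545.
The centroid lies 2.42/2 = 1.21 m below the top edge, so y_c = 2.93 + 1.21 = 4.14 m and h_c = 4.14 × 0.913545 = 3.78208 m.
A = 1.9 × 2.42 = 4.598 m².
Resultant F = γ·h_c·A = 13.81248 × 3.78208 × 4.598 = 240.199 kN.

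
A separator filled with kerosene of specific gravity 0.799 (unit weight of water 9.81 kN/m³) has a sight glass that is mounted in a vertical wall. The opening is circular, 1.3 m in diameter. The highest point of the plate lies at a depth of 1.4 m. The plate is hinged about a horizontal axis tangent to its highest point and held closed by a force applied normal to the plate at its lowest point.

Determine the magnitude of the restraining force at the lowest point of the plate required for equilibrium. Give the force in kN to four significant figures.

γ = 0.799 × 9.81 = 7.83819 kN/m³.
The centroid is at the centre, 0.65 m below the top of the plate, so the centroid depth is h_c = 1.4 + 0.65 = 2.05 m.
A = π(0.65)² = 1.32732 m².
Resultant F = γ·h_c·A = 7.83819 × 2.05 × 1.32732 = 21.3278 kN.
I_c = πr⁴/4 = π × 0.65⁴/4 = 0.140198 m⁴.
Centre of pressure: y_p = y_c + I_c/(y_c·A) = 2.05 + 0.140198/(2.05 × 1.32732) = 2.05 + 0.0515243 = 2.10152 m along the plane.
The resultant acts 0.65 + 0.0515243 = 0.701524 m (along the plate) below the hinge at the top edge, so the moment about the hinge is M = F × 0.701524 = 21.3278 × 0.701524 = 14.962 kN·m.
A normal force at the bottom, 1.3 m from the hinge, must supply this moment: P = 14.962/1.3 = 11.5092 kN.

P ≈ 11.51 kN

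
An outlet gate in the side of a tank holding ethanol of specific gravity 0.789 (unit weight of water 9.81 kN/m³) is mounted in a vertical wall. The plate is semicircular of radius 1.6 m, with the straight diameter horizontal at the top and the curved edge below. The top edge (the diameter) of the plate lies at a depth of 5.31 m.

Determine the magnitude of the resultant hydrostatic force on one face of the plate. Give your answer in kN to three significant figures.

F ≈ 186 kN

γ = 0.789 × 9.81 = 7.74009 kN/m³.
The centroid of a semicircle lies 4r/(3π) = 0.679061 m from the diameter, here below the top edge, so the centroid depth is h_c = 5.31 + 0.679061 = 5.98906 m.
A = πr²/2 = π × 1.6²/2 = 4.02124 m².
Resultant F = γ·h_c·A = 7.74009 × 5.98906 × 4.02124 = 186.408 kN.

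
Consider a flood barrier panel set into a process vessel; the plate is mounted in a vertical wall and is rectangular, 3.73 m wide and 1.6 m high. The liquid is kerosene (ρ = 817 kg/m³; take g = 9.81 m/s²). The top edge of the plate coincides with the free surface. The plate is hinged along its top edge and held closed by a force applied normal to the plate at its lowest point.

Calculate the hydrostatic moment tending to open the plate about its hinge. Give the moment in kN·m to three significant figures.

γ = ρg = 817 × 9.81 / 1000 = 8.01477 kN/m³.
The centroid lies 1.6/2 = 0.8 m below the top edge, so the centroid depth is h_c = 0.8 m.
A = 3.73 × 1.6 = 5.968 m².
Resultant F = γ·h_c·A = 8.01477 × 0.8 × 5.968 = 38.2657 kN.
I_c = b·h³/12 = 3.73 × 1.6³/12 = 1.27317 m⁴.
Centre of pressure: y_p = y_c + I_c/(y_c·A) = 0.8 + 1.27317/(0.8 × 5.968) = 0.8 + 0.266666 = 1.06667 m along the plane.
The resultant acts 0.8 + 0.266666 = 1.06667 m (along the plate) below the hinge at the top edge, so the moment about the hinge is M = F × 1.06667 = 38.2657 × 1.06667 = 40.8169 kN·m.

M ≈ 40.8 kN·m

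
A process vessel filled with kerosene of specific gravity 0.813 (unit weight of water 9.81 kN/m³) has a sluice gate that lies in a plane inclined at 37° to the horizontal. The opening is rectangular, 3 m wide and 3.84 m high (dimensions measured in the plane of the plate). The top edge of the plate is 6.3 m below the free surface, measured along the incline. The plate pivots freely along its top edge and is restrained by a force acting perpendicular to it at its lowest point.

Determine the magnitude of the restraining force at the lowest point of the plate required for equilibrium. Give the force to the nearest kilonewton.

γ = 0.813 × 9.81 = 7.97553 kN/m³.
Let θ = 37° be the plate's angle to the horizontal; measure y along the incline from where the plane meets the free surface. Vertical depth h = y·sinθ with sinθ = 0.601815.
The centroid lies 3.84/2 = 1.92 m below the top edge, so y_c = 6.3 + 1.92 = 8.22 m and h_c = 8.22 × 0.601815 = 4.94692 m.
A = 3 × 3.84 = 11.52 m².
Resultant F = γ·h_c·A = 7.97553 × 4.94692 × 11.52 = 454.514 kN.
I_c = b·h³/12 = 3 × 3.84³/12 = 14.1558 m⁴.
Centre of pressure: y_p = y_c + I_c/(y_c·A) = 8.22 + 14.1558/(8.22 × 11.52) = 8.22 + 0.149489 = 8.36949 m along the plane.
The resultant acts 1.92 + 0.149489 = 2.06949 m (along the plate) below the hinge at the top edge, so the moment about the hinge is M = F × 2.06949 = 454.514 × 2.06949 = 940.612 kN·m.
A normal force at the bottom, 3.84 m from the hinge, must supply this moment: P = 940.612/3.84 = 244.951 kN.

P ≈ 245 kN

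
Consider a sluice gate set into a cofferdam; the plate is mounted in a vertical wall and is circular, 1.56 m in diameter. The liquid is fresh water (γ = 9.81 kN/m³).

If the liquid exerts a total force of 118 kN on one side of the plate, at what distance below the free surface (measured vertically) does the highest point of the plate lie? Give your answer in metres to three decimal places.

d_top ≈ 5.513 m

γ = 9.81 kN/m³.
A = π(0.78)² = 1.91134 m².
From F = γ·h_c·A, the centroid depth is h_c = 118/(9.81 × 1.91134) = 6.29325 m.
The centroid is at the centre, 0.78 m below the top of the plate, so the highest point sits at h_top = 6.29325 − 0.78 = 5.51325 m below the surface.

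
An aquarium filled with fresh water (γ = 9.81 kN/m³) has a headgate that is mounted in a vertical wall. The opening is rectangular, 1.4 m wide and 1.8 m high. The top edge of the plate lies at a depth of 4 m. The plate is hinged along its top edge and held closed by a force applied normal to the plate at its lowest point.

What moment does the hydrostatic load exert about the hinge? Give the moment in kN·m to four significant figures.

M ≈ 115.7 kN·m

γ = 9.81 kN/m³.
The centroid lies 1.8/2 = 0.9 m below the top edge, so the centroid depth is h_c = 4 + 0.9 = 4.9 m.
A = 1.4 × 1.8 = 2.52 m².
Resultant F = γ·h_c·A = 9.81 × 4.9 × 2.52 = 121.134 kN.
I_c = b·h³/12 = 1.4 × 1.8³/12 = 0.6804 m⁴.
Centre of pressure: y_p = y_c + I_c/(y_c·A) = 4.9 + 0.6804/(4.9 × 2.52) = 4.9 + 0.055102 = 4.9551 m along the plane.
The resultant acts 0.9 + 0.055102 = 0.955102 m (along the plate) below the hinge at the top edge, so the moment about the hinge is M = F × 0.955102 = 121.134 × 0.955102 = 115.695 kN·m.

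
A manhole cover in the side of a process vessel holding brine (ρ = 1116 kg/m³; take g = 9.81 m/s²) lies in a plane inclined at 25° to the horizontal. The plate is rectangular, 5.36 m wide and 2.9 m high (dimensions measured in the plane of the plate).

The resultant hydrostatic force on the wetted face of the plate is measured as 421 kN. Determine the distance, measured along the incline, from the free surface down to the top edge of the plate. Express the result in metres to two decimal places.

y_top ≈ 4.40 m

γ = ρg = 1116 × 9.81 / 1000 = 10.94796 kN/m³.
A = 5.36 × 2.9 = 15.544 m².
From F = γ·h_c·A, the centroid depth is h_c = 421/(10.94796 × 15.544) = 2.47392 m.
Let θ = 25° be the plate's angle to the horizontal; measure y along the incline from where the plane meets the free surface. Vertical depth h = y·sinθ with sinθ = 0.422618.
Along the incline, y_c = h_c/sinθ = 2.47392/0.422618 = 5.8538 m.
The centroid lies 2.9/2 = 1.45 m below the top edge, so the top edge sits at y_top = 5.8538 − 1.45 = 4.4038 m along the incline.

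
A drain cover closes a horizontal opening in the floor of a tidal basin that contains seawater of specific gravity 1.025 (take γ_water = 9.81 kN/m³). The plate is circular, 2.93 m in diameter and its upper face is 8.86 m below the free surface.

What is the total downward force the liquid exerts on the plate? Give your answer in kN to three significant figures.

F ≈ 601 kN

γ = 1.025 × 9.81 = 10.05525 kN/m³.
The plate is horizontal, so pressure is uniform at p = γ·h = 10.05525 × 8.86 = 89.0895 kN/m².
A = π(1.465)² = 6.74256 m².
F = p·A = 89.0895 × 6.74256 = 600.691 kN.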